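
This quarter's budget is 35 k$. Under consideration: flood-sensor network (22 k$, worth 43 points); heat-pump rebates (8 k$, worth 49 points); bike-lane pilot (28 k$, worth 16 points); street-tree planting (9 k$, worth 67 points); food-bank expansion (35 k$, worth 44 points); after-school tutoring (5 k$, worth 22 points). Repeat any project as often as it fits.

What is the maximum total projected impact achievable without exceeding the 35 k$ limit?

250

Taking heat-pump rebates + 3×street-tree planting: 35 k$ used, 250 in projected impact.
That's the maximum — no swap from here does better than 250.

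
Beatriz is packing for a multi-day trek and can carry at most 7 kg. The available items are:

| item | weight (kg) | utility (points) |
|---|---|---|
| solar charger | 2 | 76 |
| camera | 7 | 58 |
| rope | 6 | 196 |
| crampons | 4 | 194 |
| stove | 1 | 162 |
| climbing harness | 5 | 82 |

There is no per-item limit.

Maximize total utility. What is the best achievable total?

1134

Density check — stove 162.00, crampons 48.50, solar charger 38.00, rope 32.67 are the best per kg.
The ratio ordering already packs tightly: 7×stove, 7 kg, 1134.
No other feasible combination exceeds 1134.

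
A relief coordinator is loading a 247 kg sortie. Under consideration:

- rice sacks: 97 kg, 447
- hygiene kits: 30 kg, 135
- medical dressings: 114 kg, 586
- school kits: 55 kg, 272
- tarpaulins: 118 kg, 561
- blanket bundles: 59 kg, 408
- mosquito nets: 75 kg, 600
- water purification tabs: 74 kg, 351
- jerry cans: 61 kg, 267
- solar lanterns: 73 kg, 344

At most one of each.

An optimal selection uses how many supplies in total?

4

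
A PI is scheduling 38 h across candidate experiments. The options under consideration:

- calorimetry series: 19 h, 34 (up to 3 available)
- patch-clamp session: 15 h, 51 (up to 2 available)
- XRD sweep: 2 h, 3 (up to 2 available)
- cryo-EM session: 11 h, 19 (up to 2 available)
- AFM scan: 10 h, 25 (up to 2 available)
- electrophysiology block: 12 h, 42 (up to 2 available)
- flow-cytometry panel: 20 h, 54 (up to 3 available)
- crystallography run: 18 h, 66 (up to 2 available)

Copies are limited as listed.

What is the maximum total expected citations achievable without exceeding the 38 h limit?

135

The ratio ordering already packs tightly: XRD sweep + 2×crystallography run, 38 h, 135.
Every other selection either busts 38 h or exceeds an availability limit or fails to beat 135.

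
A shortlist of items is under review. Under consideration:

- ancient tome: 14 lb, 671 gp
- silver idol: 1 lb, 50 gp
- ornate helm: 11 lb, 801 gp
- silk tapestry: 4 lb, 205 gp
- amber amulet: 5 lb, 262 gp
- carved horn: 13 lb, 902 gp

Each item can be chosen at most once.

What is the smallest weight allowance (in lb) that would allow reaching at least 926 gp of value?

Need the lightest bundle worth ≥ 926.
silver idol + carved horn: 952 value at 14 lb.
Below 14 lb the best achievable stays under 926.

14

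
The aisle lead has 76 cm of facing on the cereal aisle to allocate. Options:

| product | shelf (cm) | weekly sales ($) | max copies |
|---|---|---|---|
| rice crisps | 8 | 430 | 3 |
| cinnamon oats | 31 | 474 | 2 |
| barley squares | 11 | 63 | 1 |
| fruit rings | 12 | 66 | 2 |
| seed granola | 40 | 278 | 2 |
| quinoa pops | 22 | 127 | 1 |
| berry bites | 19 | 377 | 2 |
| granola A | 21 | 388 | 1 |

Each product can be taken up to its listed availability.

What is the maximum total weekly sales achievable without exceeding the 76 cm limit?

2152

Greedy by ratio would take 3×rice crisps + barley squares + 2×berry bites: 73 cm used, total 2107.
Replace barley squares and 2×berry bites with cinnamon oats + granola A: the trade gains 45 net, giving 2152 at 76 cm.
That's the maximum — no swap from here does better than 2152.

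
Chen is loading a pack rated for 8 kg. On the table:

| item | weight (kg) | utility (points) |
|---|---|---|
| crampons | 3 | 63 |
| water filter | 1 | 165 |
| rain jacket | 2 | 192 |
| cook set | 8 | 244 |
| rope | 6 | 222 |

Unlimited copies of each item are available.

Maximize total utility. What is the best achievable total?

1320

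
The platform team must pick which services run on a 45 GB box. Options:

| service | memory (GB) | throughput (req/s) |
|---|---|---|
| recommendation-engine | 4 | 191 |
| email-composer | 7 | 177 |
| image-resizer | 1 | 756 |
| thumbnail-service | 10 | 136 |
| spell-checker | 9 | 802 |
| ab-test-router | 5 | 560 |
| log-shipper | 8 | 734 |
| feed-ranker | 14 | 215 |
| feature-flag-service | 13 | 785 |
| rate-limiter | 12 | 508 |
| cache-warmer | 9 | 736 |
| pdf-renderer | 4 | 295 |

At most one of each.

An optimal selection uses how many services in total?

Optimal total is 4373.
image-resizer + spell-checker + ab-test-router + log-shipper + feature-flag-service + cache-warmer hits 4373 at 45 GB.
Every optimal selection uses 6 services.

6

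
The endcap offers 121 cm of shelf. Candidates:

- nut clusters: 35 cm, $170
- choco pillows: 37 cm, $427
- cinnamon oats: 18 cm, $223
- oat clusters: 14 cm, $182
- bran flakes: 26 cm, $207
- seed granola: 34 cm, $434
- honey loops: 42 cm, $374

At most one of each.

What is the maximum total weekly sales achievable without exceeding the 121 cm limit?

1291

Density check — oat clusters 13.00, seed granola 12.76, cinnamon oats 12.39, choco pillows 11.54 are the best per cm.
Taking the top-ratio products first gives choco pillows + cinnamon oats + oat clusters + seed granola for 1266 (103 cm).
Dropping oat clusters frees 14 cm; slotting in bran flakes (26 cm) lifts the total to 1291 at 115 cm.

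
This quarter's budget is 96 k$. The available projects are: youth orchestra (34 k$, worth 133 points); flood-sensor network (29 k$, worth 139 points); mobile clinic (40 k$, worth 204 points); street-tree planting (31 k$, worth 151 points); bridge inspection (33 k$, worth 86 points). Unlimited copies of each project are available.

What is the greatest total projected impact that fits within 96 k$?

Filling by ratio: 2×mobile clinic for 408, with 16 k$ left unused.
Replace 2×mobile clinic with 3×street-tree planting: the trade gains 45 net, giving 453 at 93 k$.
The spare 3 k$ is too small for any remaining project, and no exchange beats 453.

453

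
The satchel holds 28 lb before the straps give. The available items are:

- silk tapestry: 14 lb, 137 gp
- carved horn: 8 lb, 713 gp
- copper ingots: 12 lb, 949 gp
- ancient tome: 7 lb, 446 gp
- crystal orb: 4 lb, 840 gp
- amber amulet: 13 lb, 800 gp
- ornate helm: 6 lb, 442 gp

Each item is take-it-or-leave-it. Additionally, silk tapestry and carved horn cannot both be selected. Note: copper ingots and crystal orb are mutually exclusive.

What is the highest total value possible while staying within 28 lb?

2441

Best packing: carved horn + ancient tome + crystal orb + ornate helm — 25 lb, 2441 total.
The closest alternative, carved horn + crystal orb + amber amulet, reaches only 2353.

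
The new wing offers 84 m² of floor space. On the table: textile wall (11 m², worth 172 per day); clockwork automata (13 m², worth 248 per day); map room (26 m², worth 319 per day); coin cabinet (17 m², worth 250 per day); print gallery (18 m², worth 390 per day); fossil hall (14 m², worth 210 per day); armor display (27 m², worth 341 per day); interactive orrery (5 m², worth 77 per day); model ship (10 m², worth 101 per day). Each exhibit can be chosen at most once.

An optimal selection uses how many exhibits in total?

6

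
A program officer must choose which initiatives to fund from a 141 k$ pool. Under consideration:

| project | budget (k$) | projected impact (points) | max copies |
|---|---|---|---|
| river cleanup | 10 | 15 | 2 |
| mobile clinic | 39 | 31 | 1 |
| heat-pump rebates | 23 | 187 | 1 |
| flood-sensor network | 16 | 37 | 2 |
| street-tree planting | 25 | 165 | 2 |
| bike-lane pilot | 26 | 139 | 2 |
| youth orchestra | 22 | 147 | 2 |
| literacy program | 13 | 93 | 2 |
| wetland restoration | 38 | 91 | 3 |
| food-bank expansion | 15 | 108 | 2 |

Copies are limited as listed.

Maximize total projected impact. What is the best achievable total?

973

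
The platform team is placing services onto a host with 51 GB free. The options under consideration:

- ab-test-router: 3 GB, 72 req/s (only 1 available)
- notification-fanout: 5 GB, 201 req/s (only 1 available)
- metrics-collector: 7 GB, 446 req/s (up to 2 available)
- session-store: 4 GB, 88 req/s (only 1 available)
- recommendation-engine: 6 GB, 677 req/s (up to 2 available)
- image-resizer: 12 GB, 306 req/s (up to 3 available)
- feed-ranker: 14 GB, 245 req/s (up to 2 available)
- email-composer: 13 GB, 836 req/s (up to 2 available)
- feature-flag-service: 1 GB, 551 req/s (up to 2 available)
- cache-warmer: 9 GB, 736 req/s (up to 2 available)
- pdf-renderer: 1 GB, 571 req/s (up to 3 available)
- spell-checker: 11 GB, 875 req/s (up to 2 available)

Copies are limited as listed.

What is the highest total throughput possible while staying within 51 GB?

6727

Greedy by ratio would take notification-fanout + 2×recommendation-engine + 2×feature-flag-service + 2×cache-warmer + 3×pdf-renderer + spell-checker: 51 GB used, total 6717.
Replace notification-fanout and cache-warmer with ab-test-router + spell-checker: the trade gains 10 net, giving 6727 at 51 GB.
Nothing else within 51 GB beats 6727.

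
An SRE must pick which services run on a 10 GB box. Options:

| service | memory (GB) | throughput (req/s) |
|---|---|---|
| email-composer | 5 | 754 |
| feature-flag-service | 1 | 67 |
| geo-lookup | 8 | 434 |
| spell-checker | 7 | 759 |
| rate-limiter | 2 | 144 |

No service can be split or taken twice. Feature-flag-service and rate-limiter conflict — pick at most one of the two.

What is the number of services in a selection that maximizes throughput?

2

Best achievable throughput is 903.
spell-checker + rate-limiter hits 903 at 9 GB.
All optima have 2 services.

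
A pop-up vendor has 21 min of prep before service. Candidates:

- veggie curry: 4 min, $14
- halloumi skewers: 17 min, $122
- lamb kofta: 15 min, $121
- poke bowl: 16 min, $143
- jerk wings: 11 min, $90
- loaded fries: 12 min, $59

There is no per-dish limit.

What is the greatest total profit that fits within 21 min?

157

Taking veggie curry + poke bowl: 20 min used, 157 in profit.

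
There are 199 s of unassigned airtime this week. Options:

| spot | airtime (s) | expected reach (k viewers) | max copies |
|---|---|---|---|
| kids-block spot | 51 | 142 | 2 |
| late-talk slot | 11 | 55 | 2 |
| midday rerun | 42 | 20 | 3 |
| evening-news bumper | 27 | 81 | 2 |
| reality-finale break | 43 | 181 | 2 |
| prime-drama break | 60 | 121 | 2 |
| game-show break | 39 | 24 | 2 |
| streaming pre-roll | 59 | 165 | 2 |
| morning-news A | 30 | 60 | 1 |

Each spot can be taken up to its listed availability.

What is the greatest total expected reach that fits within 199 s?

718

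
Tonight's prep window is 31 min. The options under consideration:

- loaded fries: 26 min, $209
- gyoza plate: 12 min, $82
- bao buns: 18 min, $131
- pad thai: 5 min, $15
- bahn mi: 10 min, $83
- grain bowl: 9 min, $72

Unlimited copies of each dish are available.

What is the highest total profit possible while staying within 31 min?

Ranking by ratio (profit/min): bahn mi 8.30, loaded fries 8.04, grain bowl 8.00.
The ratio ordering already packs tightly: 3×bahn mi, 30 min, 249.
Every other selection either busts 31 min or fails to beat 249.

249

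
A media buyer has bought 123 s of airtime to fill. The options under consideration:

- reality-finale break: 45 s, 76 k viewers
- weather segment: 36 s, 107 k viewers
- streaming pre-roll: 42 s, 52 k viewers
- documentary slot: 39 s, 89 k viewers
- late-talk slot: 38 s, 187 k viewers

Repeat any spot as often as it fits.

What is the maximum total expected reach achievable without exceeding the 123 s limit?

The ratio ordering already packs tightly: 3×late-talk slot, 114 s, 561.
Nothing else within 123 s beats 561.

561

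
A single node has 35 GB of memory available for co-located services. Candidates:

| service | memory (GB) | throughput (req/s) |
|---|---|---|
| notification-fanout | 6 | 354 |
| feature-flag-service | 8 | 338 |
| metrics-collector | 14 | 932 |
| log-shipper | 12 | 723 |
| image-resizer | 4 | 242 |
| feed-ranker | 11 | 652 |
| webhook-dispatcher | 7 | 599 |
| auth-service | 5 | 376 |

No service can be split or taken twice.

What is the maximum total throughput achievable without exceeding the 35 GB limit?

2350

Taking the top-ratio services first gives metrics-collector + image-resizer + webhook-dispatcher + auth-service for 2149 (30 GB).
The 18 GB tied up in metrics-collector and image-resizer is better spent on log-shipper + feed-ranker — total rises to 2350 (35 GB).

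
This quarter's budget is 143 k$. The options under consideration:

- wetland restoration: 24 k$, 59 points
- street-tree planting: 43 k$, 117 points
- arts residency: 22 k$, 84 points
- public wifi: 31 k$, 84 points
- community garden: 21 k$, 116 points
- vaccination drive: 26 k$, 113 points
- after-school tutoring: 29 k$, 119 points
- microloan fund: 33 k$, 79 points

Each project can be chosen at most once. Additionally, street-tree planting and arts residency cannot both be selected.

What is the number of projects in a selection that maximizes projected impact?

5

Optimal total is 524.
wetland restoration + street-tree planting + community garden + vaccination drive + after-school tutoring hits 524 at 143 k$.
All optima have 5 projects.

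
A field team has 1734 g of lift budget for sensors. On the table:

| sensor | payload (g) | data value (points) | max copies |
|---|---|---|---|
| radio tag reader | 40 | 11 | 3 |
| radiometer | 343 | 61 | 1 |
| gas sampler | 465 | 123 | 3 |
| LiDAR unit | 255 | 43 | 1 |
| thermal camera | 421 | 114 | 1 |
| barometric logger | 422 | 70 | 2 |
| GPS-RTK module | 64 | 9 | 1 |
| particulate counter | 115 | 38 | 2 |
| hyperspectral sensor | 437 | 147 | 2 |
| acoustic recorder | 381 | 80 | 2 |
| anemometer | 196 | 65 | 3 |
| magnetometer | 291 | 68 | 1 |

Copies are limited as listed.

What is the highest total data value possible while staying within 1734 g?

576

Density check — hyperspectral sensor 0.34, anemometer 0.33, particulate counter 0.33, radio tag reader 0.28 are the best per g.
Radio tag reader + 2×particulate counter + 2×hyperspectral sensor + 3×anemometer uses 1732 of the 1734 g and totals 576.
No other feasible combination exceeds 576.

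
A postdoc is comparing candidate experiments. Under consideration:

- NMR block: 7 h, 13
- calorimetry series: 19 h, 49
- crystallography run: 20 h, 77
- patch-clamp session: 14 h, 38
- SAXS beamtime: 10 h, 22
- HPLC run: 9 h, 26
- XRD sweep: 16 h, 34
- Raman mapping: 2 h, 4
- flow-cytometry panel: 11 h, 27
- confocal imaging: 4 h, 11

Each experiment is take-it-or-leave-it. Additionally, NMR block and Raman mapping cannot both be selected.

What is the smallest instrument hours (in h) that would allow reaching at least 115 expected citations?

Minimise h subject to total expected citations ≥ 115.
crystallography run + patch-clamp session reaches 115 using 34 h.
No combination under 34 h hits 115.

34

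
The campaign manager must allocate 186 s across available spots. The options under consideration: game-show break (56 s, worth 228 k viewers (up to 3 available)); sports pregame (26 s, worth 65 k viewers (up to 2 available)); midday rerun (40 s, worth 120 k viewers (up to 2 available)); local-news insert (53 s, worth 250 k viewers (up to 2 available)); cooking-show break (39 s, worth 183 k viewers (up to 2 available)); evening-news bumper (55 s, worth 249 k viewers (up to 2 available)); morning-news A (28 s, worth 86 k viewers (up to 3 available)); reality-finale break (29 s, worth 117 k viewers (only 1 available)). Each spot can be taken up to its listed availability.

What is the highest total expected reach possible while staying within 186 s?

866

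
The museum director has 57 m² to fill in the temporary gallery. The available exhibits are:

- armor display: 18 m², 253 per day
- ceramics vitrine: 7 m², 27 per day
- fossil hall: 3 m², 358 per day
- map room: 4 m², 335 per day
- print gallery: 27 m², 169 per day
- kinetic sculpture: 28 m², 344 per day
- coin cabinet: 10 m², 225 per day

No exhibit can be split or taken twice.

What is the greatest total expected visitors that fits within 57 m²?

Density check — fossil hall 119.33, map room 83.75, coin cabinet 22.50 are the best per m².
Taking the top-ratio exhibits first gives armor display + ceramics vitrine + fossil hall + map room + coin cabinet for 1198 (42 m²).
The 17 m² tied up in ceramics vitrine and coin cabinet is better spent on kinetic sculpture — total rises to 1290 (53 m²).

1290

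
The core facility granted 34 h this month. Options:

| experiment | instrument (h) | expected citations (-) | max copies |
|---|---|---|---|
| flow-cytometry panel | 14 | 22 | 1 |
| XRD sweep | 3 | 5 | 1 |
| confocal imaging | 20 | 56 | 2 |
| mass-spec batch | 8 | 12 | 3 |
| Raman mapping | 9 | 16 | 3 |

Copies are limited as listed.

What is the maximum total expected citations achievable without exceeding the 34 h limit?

A density-first pass picks XRD sweep + confocal imaging + Raman mapping — 77 at 32 h.
The 12 h tied up in XRD sweep and Raman mapping is better spent on flow-cytometry panel — total rises to 78 (34 h).
Every other selection either busts 34 h or exceeds an availability limit or fails to beat 78.

78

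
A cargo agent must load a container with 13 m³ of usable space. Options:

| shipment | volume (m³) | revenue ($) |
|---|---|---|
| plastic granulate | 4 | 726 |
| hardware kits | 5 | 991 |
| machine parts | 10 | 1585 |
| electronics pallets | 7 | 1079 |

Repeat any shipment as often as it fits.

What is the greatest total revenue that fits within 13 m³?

2443

A density-first pass picks 2×hardware kits — 1982 at 10 m³.
The 5 m³ tied up in hardware kits is better spent on 2×plastic granulate — total rises to 2443 (13 m³).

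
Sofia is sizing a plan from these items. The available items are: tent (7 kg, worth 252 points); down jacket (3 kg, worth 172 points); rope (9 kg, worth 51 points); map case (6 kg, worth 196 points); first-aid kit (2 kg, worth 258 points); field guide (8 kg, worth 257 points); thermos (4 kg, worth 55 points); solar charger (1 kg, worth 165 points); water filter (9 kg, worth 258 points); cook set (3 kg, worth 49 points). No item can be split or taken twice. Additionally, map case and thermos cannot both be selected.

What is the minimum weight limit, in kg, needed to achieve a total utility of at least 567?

Need the lightest bundle worth ≥ 567.
Taking down jacket + first-aid kit + solar charger gives 595 (≥ 567) for 6 kg.
Any bundle with less than 6 kg falls short of 567.

6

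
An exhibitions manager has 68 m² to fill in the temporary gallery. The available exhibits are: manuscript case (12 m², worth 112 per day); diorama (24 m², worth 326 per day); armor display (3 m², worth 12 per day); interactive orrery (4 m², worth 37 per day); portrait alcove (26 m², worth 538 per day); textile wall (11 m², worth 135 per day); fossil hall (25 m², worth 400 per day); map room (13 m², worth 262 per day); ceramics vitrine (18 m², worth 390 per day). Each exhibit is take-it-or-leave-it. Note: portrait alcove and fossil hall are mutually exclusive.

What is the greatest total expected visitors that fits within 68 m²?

The ratio ordering already packs tightly: portrait alcove + textile wall + map room + ceramics vitrine, 68 m², 1325.
No other feasible combination exceeds 1325.

1325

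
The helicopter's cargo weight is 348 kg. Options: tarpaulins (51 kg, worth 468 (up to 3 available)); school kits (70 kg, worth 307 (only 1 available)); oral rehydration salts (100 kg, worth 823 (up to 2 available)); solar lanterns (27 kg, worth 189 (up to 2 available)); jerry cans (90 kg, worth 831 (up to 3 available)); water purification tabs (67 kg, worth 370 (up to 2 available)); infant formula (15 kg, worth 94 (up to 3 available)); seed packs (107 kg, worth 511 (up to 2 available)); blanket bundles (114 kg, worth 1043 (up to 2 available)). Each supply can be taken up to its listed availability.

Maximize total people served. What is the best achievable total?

3173

A density-first pass picks tarpaulins + solar lanterns + 3×jerry cans — 3150 at 348 kg.
Replace solar lanterns and jerry cans with blanket bundles: the trade gains 23 net, giving 3173 at 345 kg.
Nothing else within 348 kg beats 3173.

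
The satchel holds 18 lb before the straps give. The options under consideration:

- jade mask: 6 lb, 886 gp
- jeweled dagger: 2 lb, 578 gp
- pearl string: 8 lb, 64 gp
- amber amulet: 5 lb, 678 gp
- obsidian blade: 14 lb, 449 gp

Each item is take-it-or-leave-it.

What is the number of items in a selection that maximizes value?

3

The maximum value within 18 lb is 2142.
One optimal bundle: jade mask + jeweled dagger + amber amulet (13 lb).
All optima have 3 items.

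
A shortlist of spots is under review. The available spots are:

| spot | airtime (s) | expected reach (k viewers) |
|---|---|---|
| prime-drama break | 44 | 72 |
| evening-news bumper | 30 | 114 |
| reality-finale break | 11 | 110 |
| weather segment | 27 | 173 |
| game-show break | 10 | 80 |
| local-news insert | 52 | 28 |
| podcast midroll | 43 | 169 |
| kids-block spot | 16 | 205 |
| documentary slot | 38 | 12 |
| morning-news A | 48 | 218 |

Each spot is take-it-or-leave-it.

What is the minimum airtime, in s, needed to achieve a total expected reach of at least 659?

Look for the lowest-airtime combination reaching 659.
Taking evening-news bumper + reality-finale break + weather segment + game-show break + kids-block spot gives 682 (≥ 659) for 94 s.
Below 94 s the best achievable stays under 659.

94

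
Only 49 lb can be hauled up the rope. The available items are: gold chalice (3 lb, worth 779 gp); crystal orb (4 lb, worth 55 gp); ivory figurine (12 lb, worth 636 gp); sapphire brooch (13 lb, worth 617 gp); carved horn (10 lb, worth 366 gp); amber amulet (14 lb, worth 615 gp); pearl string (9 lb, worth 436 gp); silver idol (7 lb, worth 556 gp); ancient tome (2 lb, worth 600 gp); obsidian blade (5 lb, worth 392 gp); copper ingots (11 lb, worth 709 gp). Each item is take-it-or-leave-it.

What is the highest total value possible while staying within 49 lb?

Taking gold chalice + ivory figurine + pearl string + silver idol + ancient tome + obsidian blade + copper ingots: 49 lb used, 4108 in value.
The closest alternative, gold chalice + ivory figurine + sapphire brooch + silver idol + ancient tome + copper ingots, reaches only 3897.

4108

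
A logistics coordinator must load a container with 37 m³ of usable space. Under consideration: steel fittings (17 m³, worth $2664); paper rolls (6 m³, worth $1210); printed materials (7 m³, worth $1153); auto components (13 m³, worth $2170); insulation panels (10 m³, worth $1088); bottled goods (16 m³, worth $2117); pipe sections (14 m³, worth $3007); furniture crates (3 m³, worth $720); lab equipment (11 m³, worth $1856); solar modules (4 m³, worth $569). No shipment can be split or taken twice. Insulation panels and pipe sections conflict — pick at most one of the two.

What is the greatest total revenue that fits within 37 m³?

Filling by ratio: paper rolls + pipe sections + furniture crates + lab equipment for 6793, with 3 m³ left unused.
Dropping lab equipment frees 11 m³; slotting in auto components (13 m³) lifts the total to 7107 at 36 m³.

7107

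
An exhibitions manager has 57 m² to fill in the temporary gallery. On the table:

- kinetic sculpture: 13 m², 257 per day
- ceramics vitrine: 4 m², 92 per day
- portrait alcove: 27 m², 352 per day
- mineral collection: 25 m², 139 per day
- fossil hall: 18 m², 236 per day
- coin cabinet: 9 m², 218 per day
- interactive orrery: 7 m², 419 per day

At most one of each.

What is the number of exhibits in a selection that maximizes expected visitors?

4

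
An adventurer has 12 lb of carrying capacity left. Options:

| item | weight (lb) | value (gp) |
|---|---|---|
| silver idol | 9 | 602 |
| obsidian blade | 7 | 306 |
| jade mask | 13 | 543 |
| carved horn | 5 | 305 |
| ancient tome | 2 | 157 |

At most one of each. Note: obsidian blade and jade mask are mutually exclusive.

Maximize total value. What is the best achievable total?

By value per lb: ancient tome 78.50, silver idol 66.89, carved horn 61.00, obsidian blade 43.71 lead.
The ratio ordering already packs tightly: silver idol + ancient tome, 11 lb, 759.
Every other selection either busts 12 lb or breaks a pairing rule or fails to beat 759.

759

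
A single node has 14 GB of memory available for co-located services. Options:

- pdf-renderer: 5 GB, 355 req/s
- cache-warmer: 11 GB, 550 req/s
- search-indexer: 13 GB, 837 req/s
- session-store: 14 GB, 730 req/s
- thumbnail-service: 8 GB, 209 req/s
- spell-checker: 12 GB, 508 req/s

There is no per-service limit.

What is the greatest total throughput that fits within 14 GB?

837

Filling by ratio: 2×pdf-renderer for 710, with 4 GB left unused.
Dropping 2×pdf-renderer frees 10 GB; slotting in search-indexer (13 GB) lifts the total to 837 at 13 GB.
Every other selection either busts 14 GB or fails to beat 837.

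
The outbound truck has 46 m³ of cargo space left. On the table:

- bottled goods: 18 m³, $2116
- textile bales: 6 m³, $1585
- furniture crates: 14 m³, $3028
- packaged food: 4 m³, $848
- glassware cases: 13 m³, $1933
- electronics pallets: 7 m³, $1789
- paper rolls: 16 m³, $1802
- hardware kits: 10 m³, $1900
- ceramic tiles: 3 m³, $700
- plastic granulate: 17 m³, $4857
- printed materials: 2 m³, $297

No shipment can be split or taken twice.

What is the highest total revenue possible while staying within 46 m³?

11556

Filling by ratio: textile bales + packaged food + electronics pallets + ceramic tiles + plastic granulate + printed materials for 10076, with 7 m³ left unused.
The 7 m³ tied up in packaged food and ceramic tiles is better spent on furniture crates — total rises to 11556 (46 m³).
Nothing else within 46 m³ beats 11556.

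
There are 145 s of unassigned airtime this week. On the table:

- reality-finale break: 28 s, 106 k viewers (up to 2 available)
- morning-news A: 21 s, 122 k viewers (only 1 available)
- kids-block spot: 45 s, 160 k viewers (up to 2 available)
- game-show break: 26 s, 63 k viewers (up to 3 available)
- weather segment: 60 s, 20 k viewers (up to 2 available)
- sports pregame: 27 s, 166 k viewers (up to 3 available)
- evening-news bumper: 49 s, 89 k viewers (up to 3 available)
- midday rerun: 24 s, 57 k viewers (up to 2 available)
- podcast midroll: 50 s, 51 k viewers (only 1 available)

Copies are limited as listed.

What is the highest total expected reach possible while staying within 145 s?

726

Taking reality-finale break + morning-news A + 3×sports pregame: 130 s used, 726 in expected reach.
That's the maximum — no swap from here does better than 726.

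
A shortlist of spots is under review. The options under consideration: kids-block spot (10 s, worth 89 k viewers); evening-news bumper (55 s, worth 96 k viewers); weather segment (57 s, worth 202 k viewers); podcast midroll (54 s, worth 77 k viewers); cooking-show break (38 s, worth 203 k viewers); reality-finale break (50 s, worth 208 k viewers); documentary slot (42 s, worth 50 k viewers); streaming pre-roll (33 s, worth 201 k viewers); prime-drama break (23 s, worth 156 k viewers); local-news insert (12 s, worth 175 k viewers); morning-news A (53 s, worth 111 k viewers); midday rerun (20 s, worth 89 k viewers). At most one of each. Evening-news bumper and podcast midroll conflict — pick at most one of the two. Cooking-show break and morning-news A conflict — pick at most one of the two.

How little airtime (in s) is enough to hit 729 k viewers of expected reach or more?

106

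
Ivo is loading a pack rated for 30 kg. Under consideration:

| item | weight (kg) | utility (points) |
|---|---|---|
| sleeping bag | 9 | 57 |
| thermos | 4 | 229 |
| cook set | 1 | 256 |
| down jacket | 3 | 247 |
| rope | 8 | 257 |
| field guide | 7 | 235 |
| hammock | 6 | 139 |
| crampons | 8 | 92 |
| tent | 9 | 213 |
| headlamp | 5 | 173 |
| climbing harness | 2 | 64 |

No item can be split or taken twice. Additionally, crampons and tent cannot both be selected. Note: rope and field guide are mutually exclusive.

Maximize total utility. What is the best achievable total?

1375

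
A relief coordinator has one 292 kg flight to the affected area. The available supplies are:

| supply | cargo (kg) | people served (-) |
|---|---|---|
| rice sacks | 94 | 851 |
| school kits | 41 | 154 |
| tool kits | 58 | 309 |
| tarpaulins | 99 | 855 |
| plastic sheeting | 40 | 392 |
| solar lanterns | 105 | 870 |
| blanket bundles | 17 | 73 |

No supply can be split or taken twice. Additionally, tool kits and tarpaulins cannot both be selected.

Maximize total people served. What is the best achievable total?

2325

Best packing: rice sacks + school kits + tarpaulins + plastic sheeting + blanket bundles — 291 kg, 2325 total.
Runner-up school kits + tarpaulins + plastic sheeting + solar lanterns tops out at 2271.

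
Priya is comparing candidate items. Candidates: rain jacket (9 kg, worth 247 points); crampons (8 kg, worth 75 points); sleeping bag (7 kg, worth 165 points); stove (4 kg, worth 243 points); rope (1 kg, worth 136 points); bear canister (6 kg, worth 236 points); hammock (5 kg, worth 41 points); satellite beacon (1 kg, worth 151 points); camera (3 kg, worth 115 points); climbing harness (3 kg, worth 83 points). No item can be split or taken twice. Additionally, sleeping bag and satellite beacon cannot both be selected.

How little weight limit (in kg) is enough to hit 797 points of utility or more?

Need the lightest bundle worth ≥ 797.
stove + rope + bear canister + satellite beacon + camera: 881 utility at 15 kg.
No combination under 15 kg hits 797.

15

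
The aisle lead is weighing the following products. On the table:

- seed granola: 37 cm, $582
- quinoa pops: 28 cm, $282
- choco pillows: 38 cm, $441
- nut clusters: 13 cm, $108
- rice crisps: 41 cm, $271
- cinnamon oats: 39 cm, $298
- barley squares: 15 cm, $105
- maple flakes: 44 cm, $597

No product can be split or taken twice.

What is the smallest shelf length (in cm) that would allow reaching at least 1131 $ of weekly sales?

81

Minimise cm subject to total weekly sales ≥ 1131.
Taking seed granola + maple flakes gives 1179 (≥ 1131) for 81 cm.
Below 81 cm the best achievable stays under 1131.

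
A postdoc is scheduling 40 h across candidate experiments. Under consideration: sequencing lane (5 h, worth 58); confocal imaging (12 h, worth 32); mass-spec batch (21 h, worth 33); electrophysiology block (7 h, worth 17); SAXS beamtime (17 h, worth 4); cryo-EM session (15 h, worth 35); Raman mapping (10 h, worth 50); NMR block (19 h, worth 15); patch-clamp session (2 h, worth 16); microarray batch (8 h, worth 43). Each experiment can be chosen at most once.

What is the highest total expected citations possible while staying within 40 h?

202

Ranking by ratio (expected citations/h): sequencing lane 11.60, patch-clamp session 8.00, microarray batch 5.38.
Taking the top-ratio experiments first gives sequencing lane + confocal imaging + Raman mapping + patch-clamp session + microarray batch for 199 (37 h).
Replace confocal imaging with cryo-EM session: the trade gains 3 net, giving 202 at 40 h.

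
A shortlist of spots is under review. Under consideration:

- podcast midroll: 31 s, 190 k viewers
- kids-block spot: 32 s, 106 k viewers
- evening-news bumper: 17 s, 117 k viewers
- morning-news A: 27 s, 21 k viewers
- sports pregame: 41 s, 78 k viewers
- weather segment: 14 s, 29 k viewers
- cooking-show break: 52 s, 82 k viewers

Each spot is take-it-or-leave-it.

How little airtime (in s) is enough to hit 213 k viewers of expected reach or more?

45

Minimise s subject to total expected reach ≥ 213.
Taking podcast midroll + weather segment gives 219 (≥ 213) for 45 s.
Below 45 s the best achievable stays under 213.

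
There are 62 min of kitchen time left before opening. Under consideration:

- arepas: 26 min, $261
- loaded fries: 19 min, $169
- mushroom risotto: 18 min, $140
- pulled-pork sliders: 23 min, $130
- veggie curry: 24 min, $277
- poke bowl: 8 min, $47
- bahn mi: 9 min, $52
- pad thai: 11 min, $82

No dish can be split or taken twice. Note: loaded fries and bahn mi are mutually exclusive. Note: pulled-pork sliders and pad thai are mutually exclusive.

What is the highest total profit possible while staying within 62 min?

The ratio ordering already packs tightly: arepas + veggie curry + pad thai, 61 min, 620.

620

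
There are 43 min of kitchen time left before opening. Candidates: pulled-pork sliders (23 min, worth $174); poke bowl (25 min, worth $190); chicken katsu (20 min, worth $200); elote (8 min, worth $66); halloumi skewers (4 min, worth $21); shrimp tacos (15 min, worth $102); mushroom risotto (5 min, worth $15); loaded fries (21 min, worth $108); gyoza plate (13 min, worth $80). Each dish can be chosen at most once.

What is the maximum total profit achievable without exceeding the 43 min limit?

374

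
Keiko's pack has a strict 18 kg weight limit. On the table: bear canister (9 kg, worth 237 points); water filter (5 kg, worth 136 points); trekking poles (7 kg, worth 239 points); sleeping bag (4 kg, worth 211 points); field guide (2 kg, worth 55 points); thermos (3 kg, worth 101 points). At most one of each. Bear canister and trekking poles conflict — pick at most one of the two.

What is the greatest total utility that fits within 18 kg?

641

Filling by ratio: trekking poles + sleeping bag + field guide + thermos for 606, with 2 kg left unused.
Replace thermos with water filter: the trade gains 35 net, giving 641 at 18 kg.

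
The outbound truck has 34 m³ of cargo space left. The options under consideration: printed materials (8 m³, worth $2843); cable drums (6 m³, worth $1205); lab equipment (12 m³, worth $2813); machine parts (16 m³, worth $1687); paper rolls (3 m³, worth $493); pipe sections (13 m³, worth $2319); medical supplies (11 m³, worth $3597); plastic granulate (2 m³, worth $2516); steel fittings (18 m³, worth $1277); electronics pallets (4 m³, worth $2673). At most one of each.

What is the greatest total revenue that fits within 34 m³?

Ranking by ratio (revenue/m³): plastic granulate 1258.00, electronics pallets 668.25, printed materials 355.38.
Best packing: printed materials + cable drums + paper rolls + medical supplies + plastic granulate + electronics pallets — 34 m³, 13327 total.
That's the maximum — no swap from here does better than 13327.

13327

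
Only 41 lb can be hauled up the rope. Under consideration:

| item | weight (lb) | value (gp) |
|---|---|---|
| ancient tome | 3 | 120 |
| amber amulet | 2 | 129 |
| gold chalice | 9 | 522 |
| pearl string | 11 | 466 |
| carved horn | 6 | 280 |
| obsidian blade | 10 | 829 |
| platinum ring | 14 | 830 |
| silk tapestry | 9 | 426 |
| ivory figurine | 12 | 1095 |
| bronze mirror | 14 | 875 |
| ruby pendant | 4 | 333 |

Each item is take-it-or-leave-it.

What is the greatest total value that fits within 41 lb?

3132

By value per lb: ivory figurine 91.25, ruby pendant 83.25, obsidian blade 82.90 lead.
The ratio heuristic lands on ancient tome + amber amulet + gold chalice + obsidian blade + ivory figurine + ruby pendant (3028) but leaves 1 lb idle.
Dropping ancient tome and amber amulet and gold chalice frees 14 lb; slotting in bronze mirror (14 lb) lifts the total to 3132 at 40 lb.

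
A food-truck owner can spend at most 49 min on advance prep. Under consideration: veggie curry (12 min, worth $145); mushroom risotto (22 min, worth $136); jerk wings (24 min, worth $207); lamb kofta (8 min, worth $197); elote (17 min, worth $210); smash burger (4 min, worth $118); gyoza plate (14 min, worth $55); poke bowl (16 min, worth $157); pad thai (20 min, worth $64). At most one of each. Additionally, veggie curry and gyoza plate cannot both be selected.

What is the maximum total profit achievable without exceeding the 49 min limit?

682

Greedy by ratio would take veggie curry + lamb kofta + elote + smash burger: 41 min used, total 670.
Replace veggie curry with poke bowl: the trade gains 12 net, giving 682 at 45 min.
Runner-up veggie curry + lamb kofta + elote + smash burger tops out at 670.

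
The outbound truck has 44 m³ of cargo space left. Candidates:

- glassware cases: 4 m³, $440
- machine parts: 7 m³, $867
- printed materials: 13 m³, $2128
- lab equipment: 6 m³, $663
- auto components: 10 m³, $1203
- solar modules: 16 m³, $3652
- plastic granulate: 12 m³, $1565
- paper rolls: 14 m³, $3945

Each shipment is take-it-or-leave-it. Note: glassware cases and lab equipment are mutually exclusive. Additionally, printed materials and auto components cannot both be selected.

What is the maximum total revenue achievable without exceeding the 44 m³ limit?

9725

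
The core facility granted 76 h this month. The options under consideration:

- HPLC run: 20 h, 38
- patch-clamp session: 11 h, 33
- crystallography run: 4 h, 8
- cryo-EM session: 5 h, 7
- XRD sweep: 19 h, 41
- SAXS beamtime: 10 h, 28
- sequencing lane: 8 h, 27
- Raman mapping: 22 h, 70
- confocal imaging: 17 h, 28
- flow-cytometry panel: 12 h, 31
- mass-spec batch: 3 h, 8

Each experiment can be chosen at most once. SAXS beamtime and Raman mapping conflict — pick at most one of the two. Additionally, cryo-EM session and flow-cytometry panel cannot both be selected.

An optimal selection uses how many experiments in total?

6

Best achievable expected citations is 210.
One optimal bundle: patch-clamp session + crystallography run + XRD sweep + sequencing lane + Raman mapping + flow-cytometry panel (76 h).
Any selection reaching 210 contains exactly 6 experiments.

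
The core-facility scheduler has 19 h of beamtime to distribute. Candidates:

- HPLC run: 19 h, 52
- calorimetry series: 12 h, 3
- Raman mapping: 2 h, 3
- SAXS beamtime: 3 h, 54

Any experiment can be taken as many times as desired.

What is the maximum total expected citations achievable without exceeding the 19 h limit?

Best packing: 6×SAXS beamtime — 18 h, 324 total.
Every other selection either busts 19 h or fails to beat 324.

324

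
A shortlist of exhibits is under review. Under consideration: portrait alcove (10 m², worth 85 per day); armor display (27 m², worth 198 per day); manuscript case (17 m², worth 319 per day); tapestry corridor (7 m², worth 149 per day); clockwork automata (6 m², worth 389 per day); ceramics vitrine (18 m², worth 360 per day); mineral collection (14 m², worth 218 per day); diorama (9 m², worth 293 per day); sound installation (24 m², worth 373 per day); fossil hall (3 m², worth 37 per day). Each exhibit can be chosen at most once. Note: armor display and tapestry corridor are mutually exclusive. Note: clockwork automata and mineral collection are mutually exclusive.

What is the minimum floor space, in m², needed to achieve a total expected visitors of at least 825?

22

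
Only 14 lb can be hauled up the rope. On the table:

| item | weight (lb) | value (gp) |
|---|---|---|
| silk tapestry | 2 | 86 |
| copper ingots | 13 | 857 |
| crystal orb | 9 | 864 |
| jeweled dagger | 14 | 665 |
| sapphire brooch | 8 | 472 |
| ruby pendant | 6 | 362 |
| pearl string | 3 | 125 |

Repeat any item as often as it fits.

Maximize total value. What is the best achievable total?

1075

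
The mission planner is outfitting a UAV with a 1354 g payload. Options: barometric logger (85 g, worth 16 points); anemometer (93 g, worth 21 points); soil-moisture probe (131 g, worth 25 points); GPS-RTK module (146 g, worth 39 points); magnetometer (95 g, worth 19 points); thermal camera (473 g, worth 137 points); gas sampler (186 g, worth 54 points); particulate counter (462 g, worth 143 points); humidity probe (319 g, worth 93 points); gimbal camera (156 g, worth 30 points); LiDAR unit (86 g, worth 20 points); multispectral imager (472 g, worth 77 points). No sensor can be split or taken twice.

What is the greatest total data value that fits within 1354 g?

394

Greedy by ratio would take anemometer + GPS-RTK module + gas sampler + particulate counter + humidity probe + LiDAR unit: 1292 g used, total 370.
The 418 g tied up in GPS-RTK module and gas sampler and LiDAR unit is better spent on thermal camera — total rises to 394 (1347 g).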